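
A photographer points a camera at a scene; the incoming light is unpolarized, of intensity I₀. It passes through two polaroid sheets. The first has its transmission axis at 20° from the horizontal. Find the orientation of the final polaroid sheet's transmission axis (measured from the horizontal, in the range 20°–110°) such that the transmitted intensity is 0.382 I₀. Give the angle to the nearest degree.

Unpolarized light through the first polarizer → I₁ = ½ I₀, now polarized at 20°.
Need I₂/I₀ = 0.382, so cos²(θ − 20°) = 0.382 / 0.5 = 0.764.
θ − 20° = arccos(√0.764) = 29.1°, giving θ ≈ 20 + 29.1 = 49.1°.

θ ≈ 49°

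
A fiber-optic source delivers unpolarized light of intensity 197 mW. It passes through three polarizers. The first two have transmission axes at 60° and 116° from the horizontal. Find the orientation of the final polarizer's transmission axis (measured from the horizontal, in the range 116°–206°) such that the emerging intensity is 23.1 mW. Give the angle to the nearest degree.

θ ≈ 146°

Unpolarized light through the first polarizer → I₁ = ½ I₀, now polarized at 60°.
I₂ = I₁ cos²(116° − 60°) = 0.5 I₀ · cos²(56°) = 0.1563 I₀.
Target fraction: 23.1 / 197 mW = 0.1173 of I₀.
Need I₃/I₀ = 0.1173, so cos²(θ − 116°) = 0.1173 / 0.1563 = 0.75.
θ − 116° = arccos(√0.75) = 30.0°, giving θ ≈ 116 + 30.0 = 146.0°.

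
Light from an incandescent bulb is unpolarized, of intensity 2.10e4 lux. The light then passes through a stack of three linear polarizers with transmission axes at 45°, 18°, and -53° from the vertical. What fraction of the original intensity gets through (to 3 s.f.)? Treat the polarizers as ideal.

Unpolarized light through the first polarizer → I₁ = 2.10e4 lux/2 = 1.05e+04 lux, polarized at 45°.
I₂ = I₁ · cos²(27°) = 1.05e+04 · 0.7939 = 8336 lux.
I₃ = I₂ · cos²(71°) = 8336 · 0.106 = 883.6 lux.
Transmitted fraction = 0.04207.

I/I₀ ≈ 0.0421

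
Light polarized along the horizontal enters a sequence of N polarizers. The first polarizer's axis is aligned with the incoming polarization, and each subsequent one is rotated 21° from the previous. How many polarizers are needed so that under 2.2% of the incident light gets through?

N = 29

First polarizer is aligned with the polarization: full transmission.
Each further stage multiplies by cos²(21°) = 0.8716.
After N polarizers: T = 0.8716^(N−1). Require T < 0.022 ⇒ N−1 > ln(0.022)/ln(0.8716) = 27.77, so N−1 ≥ 28 and N = 29.
Check: N=29 gives T = 0.02131 < 0.022; N=28 gives T = 0.02445.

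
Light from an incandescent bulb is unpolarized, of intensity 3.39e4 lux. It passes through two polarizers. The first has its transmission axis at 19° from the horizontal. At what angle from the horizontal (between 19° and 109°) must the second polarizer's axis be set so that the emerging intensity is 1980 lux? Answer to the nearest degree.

θ ≈ 89°

Unpolarized light through the first polarizer → I₁ = ½ I₀, now polarized at 19°.
Target fraction: 1980 / 3.39e4 lux = 0.05841 of I₀.
Need I₂/I₀ = 0.05841, so cos²(θ − 19°) = 0.05841 / 0.5 = 0.1168.
θ − 19° = arccos(√0.1168) = 70.0°, giving θ ≈ 19 + 70.0 = 89.0°.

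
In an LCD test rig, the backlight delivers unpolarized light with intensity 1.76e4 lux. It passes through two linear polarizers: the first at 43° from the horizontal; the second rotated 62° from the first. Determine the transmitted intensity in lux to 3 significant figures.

Unpolarized light through the first polarizer → I₁ = 1.76e4 lux/2 = 8800 lux, polarized at 43°.
I₂ = I₁ · cos²(62°) = 8800 · 0.2204 = 1940 lux.

I ≈ 1940 lux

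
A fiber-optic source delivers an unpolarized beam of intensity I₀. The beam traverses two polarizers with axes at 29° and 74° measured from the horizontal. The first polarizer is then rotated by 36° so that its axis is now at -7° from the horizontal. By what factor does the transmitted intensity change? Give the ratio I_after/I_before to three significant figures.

I_new/I_old ≈ 0.0489

Before rotation:
Unpolarized light through the first polarizer → I₁ = ½ I₀, now polarized at 29°.
I₂ = I₁ cos²(74° − 29°) = 0.5 I₀ · cos²(45°) = 0.25 I₀.
After rotation:
Unpolarized light through the first polarizer → I₁ = ½ I₀, now polarized at -7°.
I₂ = I₁ cos²(74° + 7°) = 0.5 I₀ · cos²(81°) = 0.01224 I₀.
Ratio = 0.01224 / 0.25 = 0.04894.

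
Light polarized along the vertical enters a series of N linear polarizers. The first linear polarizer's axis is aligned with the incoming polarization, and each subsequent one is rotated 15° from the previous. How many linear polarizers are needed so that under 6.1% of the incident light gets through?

First polarizer is aligned with the polarization: full transmission.
Each further stage multiplies by cos²(15°) = 0.933.
After N polarizers: T = 0.933^(N−1). Require T < 0.061 ⇒ N−1 > ln(0.061)/ln(0.933) = 40.34, so N−1 ≥ 41 and N = 42.
Check: N=42 gives T = 0.05826 < 0.061; N=41 gives T = 0.06245.

N = 42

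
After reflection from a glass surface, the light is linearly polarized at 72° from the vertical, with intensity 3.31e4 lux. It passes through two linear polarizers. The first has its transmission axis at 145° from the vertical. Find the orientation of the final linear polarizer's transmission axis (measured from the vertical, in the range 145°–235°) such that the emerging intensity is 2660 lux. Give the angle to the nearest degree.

θ ≈ 159°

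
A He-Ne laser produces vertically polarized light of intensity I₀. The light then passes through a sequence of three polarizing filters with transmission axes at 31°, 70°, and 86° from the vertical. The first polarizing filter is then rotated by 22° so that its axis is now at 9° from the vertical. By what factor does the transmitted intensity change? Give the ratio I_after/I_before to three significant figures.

Before rotation:
By Malus's law, I₁ = I₀ cos²(31° − 0°) = I₀ cos²(31°) = 0.7347 I₀.
I₂ = I₁ cos²(70° − 31°) = 0.7347 I₀ · cos²(39°) = 0.4437 I₀.
I₃ = I₂ cos²(86° − 70°) = 0.4437 I₀ · cos²(16°) = 0.41 I₀.
After rotation:
I₁ = I₀ cos²(9° − 0°) = I₀ cos²(9°) = 0.9755 I₀.
I₂ = I₁ cos²(70° − 9°) = 0.9755 I₀ · cos²(61°) = 0.2293 I₀.
I₃ = I₂ cos²(86° − 70°) = 0.2293 I₀ · cos²(16°) = 0.2119 I₀.
Ratio = 0.2119 / 0.41 = 0.5167.

I_new/I_old ≈ 0.517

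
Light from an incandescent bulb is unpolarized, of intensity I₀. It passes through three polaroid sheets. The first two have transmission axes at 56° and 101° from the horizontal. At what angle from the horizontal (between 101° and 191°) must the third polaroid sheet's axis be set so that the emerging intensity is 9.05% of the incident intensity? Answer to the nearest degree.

θ ≈ 154°

Unpolarized light through the first polarizer → I₁ = ½ I₀, now polarized at 56°.
I₂ = I₁ cos²(101° − 56°) = 0.5 I₀ · cos²(45°) = 0.25 I₀.
Need I₃/I₀ = 0.0905, so cos²(θ − 101°) = 0.0905 / 0.25 = 0.362.
θ − 101° = arccos(√0.362) = 53.0°, giving θ ≈ 101 + 53.0 = 154.0°.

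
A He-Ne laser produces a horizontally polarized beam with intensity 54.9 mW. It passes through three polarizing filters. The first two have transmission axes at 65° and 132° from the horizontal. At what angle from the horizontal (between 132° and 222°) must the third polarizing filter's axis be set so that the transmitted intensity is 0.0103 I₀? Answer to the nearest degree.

θ ≈ 184°

By Malus's law, I₁ = I₀ cos²(65° − 0°) = I₀ cos²(65°) = 0.1786 I₀.
I₂ = I₁ cos²(132° − 65°) = 0.1786 I₀ · cos²(67°) = 0.02727 I₀.
Need I₃/I₀ = 0.0103, so cos²(θ − 132°) = 0.0103 / 0.02727 = 0.3777.
θ − 132° = arccos(√0.3777) = 52.1°, giving θ ≈ 132 + 52.1 = 184.1°.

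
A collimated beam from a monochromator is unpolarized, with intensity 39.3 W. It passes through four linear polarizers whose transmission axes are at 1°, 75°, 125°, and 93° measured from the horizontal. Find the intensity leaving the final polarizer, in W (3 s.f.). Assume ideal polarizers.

I ≈ 0.444 W

Unpolarized light through the first polarizer → I₁ = 39.3 W/2 = 19.65 W, polarized at 1°.
I₂ = I₁ · cos²(74°) = 19.65 · 0.07598 = 1.493 W.
I₃ = I₂ · cos²(50°) = 1.493 · 0.4132 = 0.6168 W.
I₄ = I₃ · cos²(32°) = 0.6168 · 0.7192 = 0.4436 W.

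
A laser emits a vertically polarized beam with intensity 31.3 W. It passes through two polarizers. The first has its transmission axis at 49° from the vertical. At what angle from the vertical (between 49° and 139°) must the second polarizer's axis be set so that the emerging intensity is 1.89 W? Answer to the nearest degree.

By Malus's law, I₁ = I₀ cos²(49° − 0°) = I₀ cos²(49°) = 0.4304 I₀.
Target fraction: 1.89 / 31.3 W = 0.06038 of I₀.
Need I₂/I₀ = 0.06038, so cos²(θ − 49°) = 0.06038 / 0.4304 = 0.1403.
θ − 49° = arccos(√0.1403) = 68.0°, giving θ ≈ 49 + 68.0 = 117.0°.

θ ≈ 117°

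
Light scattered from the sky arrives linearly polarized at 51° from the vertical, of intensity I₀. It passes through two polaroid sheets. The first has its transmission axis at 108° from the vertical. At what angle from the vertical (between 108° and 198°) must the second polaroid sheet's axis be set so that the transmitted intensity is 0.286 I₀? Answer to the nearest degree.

By Malus's law, I₁ = I₀ cos²(108° − 51°) = I₀ cos²(57°) = 0.2966 I₀.
Need I₂/I₀ = 0.286, so cos²(θ − 108°) = 0.286 / 0.2966 = 0.9642.
θ − 108° = arccos(√0.9642) = 10.9°, giving θ ≈ 108 + 10.9 = 118.9°.

θ ≈ 119°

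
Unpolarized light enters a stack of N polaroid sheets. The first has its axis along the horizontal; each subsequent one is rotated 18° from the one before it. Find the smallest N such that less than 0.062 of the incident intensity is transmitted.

N = 22

First polarizer halves the unpolarized light: factor 1/2.
Each further stage multiplies by cos²(18°) = 0.9045.
After N polarizers: T = 0.5·0.9045^(N−1). Require T < 0.062 ⇒ N−1 > ln(0.062/0.5)/ln(0.9045) = 20.80, so N−1 ≥ 21 and N = 22.
Check: N=22 gives T = 0.06076 < 0.062; N=21 gives T = 0.06718.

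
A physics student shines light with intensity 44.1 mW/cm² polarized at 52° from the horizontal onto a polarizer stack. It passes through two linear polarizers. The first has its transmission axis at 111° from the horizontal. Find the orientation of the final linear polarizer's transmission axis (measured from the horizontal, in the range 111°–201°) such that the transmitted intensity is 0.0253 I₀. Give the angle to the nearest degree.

I₁ = I₀ cos²(111° − 52°) = I₀ cos²(59°) = 0.2653 I₀.
Need I₂/I₀ = 0.0253, so cos²(θ − 111°) = 0.0253 / 0.2653 = 0.09538.
θ − 111° = arccos(√0.09538) = 72.0°, giving θ ≈ 111 + 72.0 = 183.0°.

θ ≈ 183°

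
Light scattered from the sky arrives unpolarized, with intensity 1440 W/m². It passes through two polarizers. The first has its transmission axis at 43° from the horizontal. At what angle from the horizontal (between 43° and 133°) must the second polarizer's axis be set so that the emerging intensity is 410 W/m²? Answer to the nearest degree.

θ ≈ 84°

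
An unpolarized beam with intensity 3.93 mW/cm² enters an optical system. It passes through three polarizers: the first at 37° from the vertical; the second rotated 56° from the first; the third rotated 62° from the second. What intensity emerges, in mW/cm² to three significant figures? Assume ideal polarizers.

I ≈ 0.135 mW/cm²

Unpolarized light through the first polarizer → I₁ = 3.93 mW/cm²/2 = 1.965 mW/cm², polarized at 37°.
I₂ = I₁ · cos²(56°) = 1.965 · 0.3127 = 0.6144 mW/cm².
I₃ = I₂ · cos²(62°) = 0.6144 · 0.2204 = 0.1354 mW/cm².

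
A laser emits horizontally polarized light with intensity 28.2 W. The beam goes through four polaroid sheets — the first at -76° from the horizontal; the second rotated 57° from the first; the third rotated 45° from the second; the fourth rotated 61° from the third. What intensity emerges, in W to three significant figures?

I ≈ 0.0575 W

I₁ = 28.2 W · cos²(76°) = 1.65 W.
I₂ = I₁ · cos²(57°) = 1.65 · 0.2966 = 0.4896 W.
I₃ = I₂ · cos²(45°) = 0.4896 · 0.5 = 0.2448 W.
I₄ = I₃ · cos²(61°) = 0.2448 · 0.235 = 0.05753 W.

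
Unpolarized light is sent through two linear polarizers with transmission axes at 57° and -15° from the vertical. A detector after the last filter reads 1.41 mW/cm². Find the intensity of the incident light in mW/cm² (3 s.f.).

Unpolarized light through the first polarizer → I₁ = ½ I₀, now polarized at 57°.
I₂ = I₁ cos²(-15° − 57°) = 0.5 I₀ · cos²(72°) = 0.04775 I₀.
So 1.41 mW/cm² = 0.04775 I₀, giving I₀ = 1.41/0.04775 = 29.53 mW/cm².

I₀ ≈ 29.5 mW/cm²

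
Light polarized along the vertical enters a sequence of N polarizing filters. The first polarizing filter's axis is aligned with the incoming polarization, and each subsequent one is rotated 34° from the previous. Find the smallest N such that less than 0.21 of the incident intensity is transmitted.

First polarizer is aligned with the polarization: full transmission.
Each further stage multiplies by cos²(34°) = 0.6873.
After N polarizers: T = 0.6873^(N−1). Require T < 0.21 ⇒ N−1 > ln(0.21)/ln(0.6873) = 4.16, so N−1 ≥ 5 and N = 6.
Check: N=6 gives T = 0.1534 < 0.21; N=5 gives T = 0.2231.

N = 6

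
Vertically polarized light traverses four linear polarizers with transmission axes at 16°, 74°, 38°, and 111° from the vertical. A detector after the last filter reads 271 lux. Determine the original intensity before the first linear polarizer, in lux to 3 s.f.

By Malus's law, I₁ = I₀ cos²(16° − 0°) = I₀ cos²(16°) = 0.924 I₀.
I₂ = I₁ cos²(74° − 16°) = 0.924 I₀ · cos²(58°) = 0.2595 I₀.
I₃ = I₂ cos²(38° − 74°) = 0.2595 I₀ · cos²(36°) = 0.1698 I₀.
I₄ = I₃ cos²(111° − 38°) = 0.1698 I₀ · cos²(73°) = 0.01452 I₀.
So 271 lux = 0.01452 I₀, giving I₀ = 271/0.01452 = 1.867e+04 lux.

I₀ ≈ 1.87e4 lux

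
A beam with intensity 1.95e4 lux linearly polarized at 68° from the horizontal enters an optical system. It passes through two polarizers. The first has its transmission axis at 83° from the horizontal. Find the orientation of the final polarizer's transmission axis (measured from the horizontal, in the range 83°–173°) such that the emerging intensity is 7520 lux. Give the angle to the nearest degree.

θ ≈ 133°

I₁ = I₀ cos²(83° − 68°) = I₀ cos²(15°) = 0.933 I₀.
Target fraction: 7520 / 1.95e4 lux = 0.3856 of I₀.
Need I₂/I₀ = 0.3856, so cos²(θ − 83°) = 0.3856 / 0.933 = 0.4133.
θ − 83° = arccos(√0.4133) = 50.0°, giving θ ≈ 83 + 50.0 = 133.0°.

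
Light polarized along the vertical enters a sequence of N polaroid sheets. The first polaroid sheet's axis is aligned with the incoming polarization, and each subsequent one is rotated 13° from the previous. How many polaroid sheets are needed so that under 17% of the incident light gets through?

N = 36

First polarizer is aligned with the polarization: full transmission.
Each further stage multiplies by cos²(13°) = 0.9494.
After N polarizers: T = 0.9494^(N−1). Require T < 0.17 ⇒ N−1 > ln(0.17)/ln(0.9494) = 34.12, so N−1 ≥ 35 and N = 36.
Check: N=36 gives T = 0.1624 < 0.17; N=35 gives T = 0.1711.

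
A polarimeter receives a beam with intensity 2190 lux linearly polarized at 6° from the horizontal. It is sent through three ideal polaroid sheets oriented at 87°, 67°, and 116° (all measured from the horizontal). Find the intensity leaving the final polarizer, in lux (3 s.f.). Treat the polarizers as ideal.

I ≈ 20.4 lux

By Malus's law, I₁ = 2190 lux · cos²(81°) = 53.59 lux.
I₂ = I₁ · cos²(20°) = 53.59 · 0.883 = 47.32 lux.
I₃ = I₂ · cos²(49°) = 47.32 · 0.4304 = 20.37 lux.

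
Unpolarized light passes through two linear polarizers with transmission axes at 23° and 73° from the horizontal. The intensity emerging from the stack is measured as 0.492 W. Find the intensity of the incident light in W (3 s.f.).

I₀ ≈ 2.38 W

Unpolarized light through the first polarizer → I₁ = ½ I₀, now polarized at 23°.
I₂ = I₁ cos²(73° − 23°) = 0.5 I₀ · cos²(50°) = 0.2066 I₀.
So 0.492 W = 0.2066 I₀, giving I₀ = 0.492/0.2066 = 2.382 W.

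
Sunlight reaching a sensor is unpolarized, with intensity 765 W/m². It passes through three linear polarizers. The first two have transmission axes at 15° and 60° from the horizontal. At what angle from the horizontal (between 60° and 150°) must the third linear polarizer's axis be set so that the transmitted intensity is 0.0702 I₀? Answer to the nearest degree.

Unpolarized light through the first polarizer → I₁ = ½ I₀, now polarized at 15°.
I₂ = I₁ cos²(60° − 15°) = 0.5 I₀ · cos²(45°) = 0.25 I₀.
Need I₃/I₀ = 0.0702, so cos²(θ − 60°) = 0.0702 / 0.25 = 0.2808.
θ − 60° = arccos(√0.2808) = 58.0°, giving θ ≈ 60 + 58.0 = 118.0°.

θ ≈ 118°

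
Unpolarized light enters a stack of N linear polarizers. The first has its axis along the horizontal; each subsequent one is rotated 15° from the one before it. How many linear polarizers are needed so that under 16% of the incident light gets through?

First polarizer halves the unpolarized light: factor 1/2.
Each further stage multiplies by cos²(15°) = 0.933.
After N polarizers: T = 0.5·0.933^(N−1). Require T < 0.16 ⇒ N−1 > ln(0.16/0.5)/ln(0.933) = 16.43, so N−1 ≥ 17 and N = 18.
Check: N=18 gives T = 0.1538 < 0.16; N=17 gives T = 0.1649.

N = 18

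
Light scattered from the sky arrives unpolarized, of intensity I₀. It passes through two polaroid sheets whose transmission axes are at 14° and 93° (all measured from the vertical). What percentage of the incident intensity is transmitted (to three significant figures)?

Unpolarized light through the first polarizer → I₁ = ½ I₀, now polarized at 14°.
I₂ = I₁ cos²(93° − 14°) = 0.5 I₀ · cos²(79°) = 0.0182 I₀.
That is 1.82% of the incident intensity.

≈ 1.82%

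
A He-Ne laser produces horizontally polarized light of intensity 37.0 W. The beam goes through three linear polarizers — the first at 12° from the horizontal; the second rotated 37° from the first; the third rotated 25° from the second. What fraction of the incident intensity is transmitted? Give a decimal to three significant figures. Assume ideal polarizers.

I₁ = 37.0 W · cos²(12°) = 35.4 W.
I₂ = I₁ · cos²(37°) = 35.4 · 0.6378 = 22.58 W.
I₃ = I₂ · cos²(25°) = 22.58 · 0.8214 = 18.55 W.
Transmitted fraction = 0.5013.

I/I₀ ≈ 0.501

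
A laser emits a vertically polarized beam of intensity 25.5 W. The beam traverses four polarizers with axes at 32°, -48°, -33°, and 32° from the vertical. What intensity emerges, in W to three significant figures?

I ≈ 0.0922 W

I₁ = 25.5 W · cos²(32°) = 18.34 W.
I₂ = I₁ · cos²(80°) = 18.34 · 0.03015 = 0.553 W.
I₃ = I₂ · cos²(15°) = 0.553 · 0.933 = 0.516 W.
I₄ = I₃ · cos²(65°) = 0.516 · 0.1786 = 0.09215 W.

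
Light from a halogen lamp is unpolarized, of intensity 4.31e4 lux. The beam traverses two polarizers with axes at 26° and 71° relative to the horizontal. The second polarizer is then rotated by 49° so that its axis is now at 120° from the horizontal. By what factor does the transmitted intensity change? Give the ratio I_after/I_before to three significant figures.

I_new/I_old ≈ 0.00973

Before rotation:
Unpolarized light through the first polarizer → I₁ = ½ I₀, now polarized at 26°.
I₂ = I₁ cos²(71° − 26°) = 0.5 I₀ · cos²(45°) = 0.25 I₀.
After rotation:
Unpolarized light through the first polarizer → I₁ = ½ I₀, now polarized at 26°.
Angle between axes 1 and 2: 86°. I₂ = 0.5 I₀ · cos²(86°) = 0.002433 I₀.
Ratio = 0.002433 / 0.25 = 0.009732.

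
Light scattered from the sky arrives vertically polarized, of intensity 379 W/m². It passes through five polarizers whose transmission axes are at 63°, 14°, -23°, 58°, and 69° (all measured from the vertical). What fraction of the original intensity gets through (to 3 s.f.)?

I/I₀ ≈ 0.00133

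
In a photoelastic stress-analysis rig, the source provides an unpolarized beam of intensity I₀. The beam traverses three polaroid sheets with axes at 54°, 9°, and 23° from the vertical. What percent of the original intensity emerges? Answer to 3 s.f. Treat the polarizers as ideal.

≈ 23.5%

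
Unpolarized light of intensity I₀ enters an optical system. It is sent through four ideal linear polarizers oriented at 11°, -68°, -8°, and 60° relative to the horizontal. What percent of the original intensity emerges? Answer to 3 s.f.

≈ 0.0639%

Unpolarized light through the first polarizer → I₁ = ½ I₀, now polarized at 11°.
I₂ = I₁ cos²(-68° − 11°) = 0.5 I₀ · cos²(79°) = 0.0182 I₀.
I₃ = I₂ cos²(-8° + 68°) = 0.0182 I₀ · cos²(60°) = 0.004551 I₀.
I₄ = I₃ cos²(60° + 8°) = 0.004551 I₀ · cos²(68°) = 0.0006386 I₀.
That is 0.06386% of the incident intensity.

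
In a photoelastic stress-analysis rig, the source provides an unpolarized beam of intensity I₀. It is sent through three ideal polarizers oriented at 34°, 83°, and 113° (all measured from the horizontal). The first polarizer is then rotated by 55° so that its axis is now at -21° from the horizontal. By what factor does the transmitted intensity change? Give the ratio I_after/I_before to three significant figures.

I_new/I_old ≈ 0.136

Before rotation:
Unpolarized light through the first polarizer → I₁ = ½ I₀, now polarized at 34°.
I₂ = I₁ cos²(83° − 34°) = 0.5 I₀ · cos²(49°) = 0.2152 I₀.
I₃ = I₂ cos²(113° − 83°) = 0.2152 I₀ · cos²(30°) = 0.1614 I₀.
After rotation:
Unpolarized light through the first polarizer → I₁ = ½ I₀, now polarized at -21°.
Angle between axes 1 and 2: 76°. I₂ = 0.5 I₀ · cos²(76°) = 0.02926 I₀.
I₃ = I₂ cos²(113° − 83°) = 0.02926 I₀ · cos²(30°) = 0.02195 I₀.
Ratio = 0.02195 / 0.1614 = 0.136.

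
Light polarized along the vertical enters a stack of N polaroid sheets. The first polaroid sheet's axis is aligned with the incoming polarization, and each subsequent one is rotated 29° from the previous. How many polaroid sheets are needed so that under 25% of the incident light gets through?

First polarizer is aligned with the polarization: full transmission.
Each further stage multiplies by cos²(29°) = 0.765.
After N polarizers: T = 0.765^(N−1). Require T < 0.25 ⇒ N−1 > ln(0.25)/ln(0.765) = 5.17, so N−1 ≥ 6 and N = 7.
Check: N=7 gives T = 0.2004 < 0.25; N=6 gives T = 0.2619.

N = 7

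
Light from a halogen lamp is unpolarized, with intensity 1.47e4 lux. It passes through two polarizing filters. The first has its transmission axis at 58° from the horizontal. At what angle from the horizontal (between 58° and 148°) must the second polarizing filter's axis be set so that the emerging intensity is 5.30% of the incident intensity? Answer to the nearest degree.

Unpolarized light through the first polarizer → I₁ = ½ I₀, now polarized at 58°.
Need I₂/I₀ = 0.053, so cos²(θ − 58°) = 0.053 / 0.5 = 0.106.
θ − 58° = arccos(√0.106) = 71.0°, giving θ ≈ 58 + 71.0 = 129.0°.

θ ≈ 129°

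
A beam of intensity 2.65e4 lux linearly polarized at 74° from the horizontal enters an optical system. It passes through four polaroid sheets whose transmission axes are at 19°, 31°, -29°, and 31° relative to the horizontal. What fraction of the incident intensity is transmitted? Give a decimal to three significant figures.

I/I₀ ≈ 0.0197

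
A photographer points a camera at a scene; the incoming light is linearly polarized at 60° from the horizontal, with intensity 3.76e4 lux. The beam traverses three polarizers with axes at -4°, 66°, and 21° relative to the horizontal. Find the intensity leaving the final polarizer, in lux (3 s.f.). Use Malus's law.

By Malus's law, I₁ = 3.76e4 lux · cos²(64°) = 7226 lux.
I₂ = I₁ · cos²(70°) = 7226 · 0.117 = 845.2 lux.
I₃ = I₂ · cos²(45°) = 845.2 · 0.5 = 422.6 lux.

I ≈ 423 lux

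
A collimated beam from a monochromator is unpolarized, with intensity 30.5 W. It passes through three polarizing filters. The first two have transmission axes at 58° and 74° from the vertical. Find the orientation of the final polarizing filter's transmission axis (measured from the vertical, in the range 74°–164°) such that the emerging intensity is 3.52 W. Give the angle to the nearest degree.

θ ≈ 134°

Unpolarized light through the first polarizer → I₁ = ½ I₀, now polarized at 58°.
I₂ = I₁ cos²(74° − 58°) = 0.5 I₀ · cos²(16°) = 0.462 I₀.
Target fraction: 3.52 / 30.5 W = 0.1154 of I₀.
Need I₃/I₀ = 0.1154, so cos²(θ − 74°) = 0.1154 / 0.462 = 0.2498.
θ − 74° = arccos(√0.2498) = 60.0°, giving θ ≈ 74 + 60.0 = 134.0°.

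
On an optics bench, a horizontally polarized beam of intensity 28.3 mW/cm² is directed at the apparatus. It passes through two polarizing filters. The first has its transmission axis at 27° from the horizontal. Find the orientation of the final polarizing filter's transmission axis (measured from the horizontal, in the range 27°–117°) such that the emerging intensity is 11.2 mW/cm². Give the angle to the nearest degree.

θ ≈ 72°

I₁ = I₀ cos²(27° − 0°) = I₀ cos²(27°) = 0.7939 I₀.
Target fraction: 11.2 / 28.3 mW/cm² = 0.3958 of I₀.
Need I₂/I₀ = 0.3958, so cos²(θ − 27°) = 0.3958 / 0.7939 = 0.4985.
θ − 27° = arccos(√0.4985) = 45.1°, giving θ ≈ 27 + 45.1 = 72.1°.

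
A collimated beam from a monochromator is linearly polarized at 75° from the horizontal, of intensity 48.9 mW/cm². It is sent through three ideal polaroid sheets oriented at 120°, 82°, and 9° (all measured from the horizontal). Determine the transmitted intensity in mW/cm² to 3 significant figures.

I₁ = 48.9 mW/cm² · cos²(45°) = 24.45 mW/cm².
I₂ = I₁ · cos²(38°) = 24.45 · 0.621 = 15.18 mW/cm².
I₃ = I₂ · cos²(73°) = 15.18 · 0.08548 = 1.298 mW/cm².

I ≈ 1.30 mW/cm²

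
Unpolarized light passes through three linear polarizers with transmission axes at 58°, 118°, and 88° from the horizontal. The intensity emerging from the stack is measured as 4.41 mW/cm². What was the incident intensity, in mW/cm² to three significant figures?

Unpolarized light through the first polarizer → I₁ = ½ I₀, now polarized at 58°.
I₂ = I₁ cos²(118° − 58°) = 0.5 I₀ · cos²(60°) = 0.125 I₀.
I₃ = I₂ cos²(88° − 118°) = 0.125 I₀ · cos²(30°) = 0.09375 I₀.
So 4.41 mW/cm² = 0.09375 I₀, giving I₀ = 4.41/0.09375 = 47.04 mW/cm².

I₀ ≈ 47.0 mW/cm²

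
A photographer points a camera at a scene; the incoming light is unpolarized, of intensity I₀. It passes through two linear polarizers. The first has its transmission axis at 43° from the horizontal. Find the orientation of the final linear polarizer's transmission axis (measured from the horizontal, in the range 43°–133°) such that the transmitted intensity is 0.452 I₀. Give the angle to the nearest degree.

θ ≈ 61°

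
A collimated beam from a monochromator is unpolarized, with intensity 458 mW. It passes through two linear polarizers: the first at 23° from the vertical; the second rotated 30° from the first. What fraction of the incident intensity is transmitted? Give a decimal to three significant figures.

Unpolarized light through the first polarizer → I₁ = 458 mW/2 = 229 mW, polarized at 23°.
I₂ = I₁ · cos²(30°) = 229 · 0.75 = 171.8 mW.
Transmitted fraction = 0.375.

I/I₀ ≈ 0.375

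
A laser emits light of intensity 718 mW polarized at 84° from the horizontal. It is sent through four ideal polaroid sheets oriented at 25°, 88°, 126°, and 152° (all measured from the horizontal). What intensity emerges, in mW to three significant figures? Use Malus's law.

By Malus's law, I₁ = 718 mW · cos²(59°) = 190.5 mW.
I₂ = I₁ · cos²(63°) = 190.5 · 0.2061 = 39.26 mW.
I₃ = I₂ · cos²(38°) = 39.26 · 0.621 = 24.38 mW.
I₄ = I₃ · cos²(26°) = 24.38 · 0.8078 = 19.69 mW.

I ≈ 19.7 mW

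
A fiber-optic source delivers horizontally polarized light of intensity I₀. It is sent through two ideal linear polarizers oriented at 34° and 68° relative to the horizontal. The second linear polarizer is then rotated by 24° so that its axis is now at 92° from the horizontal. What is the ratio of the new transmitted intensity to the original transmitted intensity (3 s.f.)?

I_new/I_old ≈ 0.409

Before rotation:
I₁ = I₀ cos²(34° − 0°) = I₀ cos²(34°) = 0.6873 I₀.
I₂ = I₁ cos²(68° − 34°) = 0.6873 I₀ · cos²(34°) = 0.4724 I₀.
After rotation:
I₁ = I₀ cos²(34° − 0°) = I₀ cos²(34°) = 0.6873 I₀.
I₂ = I₁ cos²(92° − 34°) = 0.6873 I₀ · cos²(58°) = 0.193 I₀.
Ratio = 0.193 / 0.4724 = 0.4086.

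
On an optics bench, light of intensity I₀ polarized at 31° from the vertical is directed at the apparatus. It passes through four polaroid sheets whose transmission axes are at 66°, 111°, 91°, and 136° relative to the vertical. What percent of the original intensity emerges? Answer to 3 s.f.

≈ 14.8%

I₁ = I₀ cos²(66° − 31°) = I₀ cos²(35°) = 0.671 I₀.
I₂ = I₁ cos²(111° − 66°) = 0.671 I₀ · cos²(45°) = 0.3355 I₀.
I₃ = I₂ cos²(91° − 111°) = 0.3355 I₀ · cos²(20°) = 0.2963 I₀.
I₄ = I₃ cos²(136° − 91°) = 0.2963 I₀ · cos²(45°) = 0.1481 I₀.
That is 14.81% of the incident intensity.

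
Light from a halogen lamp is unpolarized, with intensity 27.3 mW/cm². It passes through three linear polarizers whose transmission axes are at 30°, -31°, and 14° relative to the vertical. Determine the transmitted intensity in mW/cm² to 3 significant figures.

I ≈ 1.60 mW/cm²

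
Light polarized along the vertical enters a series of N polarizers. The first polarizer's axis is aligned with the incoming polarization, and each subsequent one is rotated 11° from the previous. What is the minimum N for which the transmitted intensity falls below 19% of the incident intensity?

N = 46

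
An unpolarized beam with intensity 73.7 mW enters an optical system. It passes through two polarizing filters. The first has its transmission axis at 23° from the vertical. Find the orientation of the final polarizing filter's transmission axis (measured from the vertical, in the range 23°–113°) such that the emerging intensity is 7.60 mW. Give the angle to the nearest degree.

Unpolarized light through the first polarizer → I₁ = ½ I₀, now polarized at 23°.
Target fraction: 7.60 / 73.7 mW = 0.1031 of I₀.
Need I₂/I₀ = 0.1031, so cos²(θ − 23°) = 0.1031 / 0.5 = 0.2062.
θ − 23° = arccos(√0.2062) = 63.0°, giving θ ≈ 23 + 63.0 = 86.0°.

θ ≈ 86°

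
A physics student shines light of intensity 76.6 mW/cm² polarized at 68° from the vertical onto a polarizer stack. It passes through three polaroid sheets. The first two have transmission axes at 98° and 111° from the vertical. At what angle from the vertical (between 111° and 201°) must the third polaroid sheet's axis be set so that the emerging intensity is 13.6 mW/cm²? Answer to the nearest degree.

θ ≈ 171°

By Malus's law, I₁ = I₀ cos²(98° − 68°) = I₀ cos²(30°) = 0.75 I₀.
I₂ = I₁ cos²(111° − 98°) = 0.75 I₀ · cos²(13°) = 0.712 I₀.
Target fraction: 13.6 / 76.6 mW/cm² = 0.1775 of I₀.
Need I₃/I₀ = 0.1775, so cos²(θ − 111°) = 0.1775 / 0.712 = 0.2493.
θ − 111° = arccos(√0.2493) = 60.0°, giving θ ≈ 111 + 60.0 = 171.0°.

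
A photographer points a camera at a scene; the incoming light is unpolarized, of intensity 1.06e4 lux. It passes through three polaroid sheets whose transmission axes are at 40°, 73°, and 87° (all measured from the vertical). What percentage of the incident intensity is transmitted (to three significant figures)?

≈ 33.1%

Unpolarized light through the first polarizer → I₁ = 1.06e4 lux/2 = 5300 lux, polarized at 40°.
I₂ = I₁ · cos²(33°) = 5300 · 0.7034 = 3728 lux.
I₃ = I₂ · cos²(14°) = 3728 · 0.9415 = 3510 lux.
That is 33.11% of the incident intensity.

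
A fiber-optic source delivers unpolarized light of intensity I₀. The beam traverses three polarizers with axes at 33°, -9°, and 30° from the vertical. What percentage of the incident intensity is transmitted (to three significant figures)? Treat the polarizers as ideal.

≈ 16.7%

Unpolarized light through the first polarizer → I₁ = ½ I₀, now polarized at 33°.
I₂ = I₁ cos²(-9° − 33°) = 0.5 I₀ · cos²(42°) = 0.2761 I₀.
I₃ = I₂ cos²(30° + 9°) = 0.2761 I₀ · cos²(39°) = 0.1668 I₀.
That is 16.68% of the incident intensity.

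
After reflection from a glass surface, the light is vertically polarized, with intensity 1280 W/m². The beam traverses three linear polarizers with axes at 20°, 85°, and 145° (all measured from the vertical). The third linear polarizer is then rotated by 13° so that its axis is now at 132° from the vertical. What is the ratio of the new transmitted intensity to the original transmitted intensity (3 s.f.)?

I_new/I_old ≈ 1.86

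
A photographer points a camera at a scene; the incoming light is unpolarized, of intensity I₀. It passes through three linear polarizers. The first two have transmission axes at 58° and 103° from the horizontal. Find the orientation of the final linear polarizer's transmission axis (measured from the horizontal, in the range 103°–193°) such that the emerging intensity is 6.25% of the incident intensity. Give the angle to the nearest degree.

θ ≈ 163°

Unpolarized light through the first polarizer → I₁ = ½ I₀, now polarized at 58°.
I₂ = I₁ cos²(103° − 58°) = 0.5 I₀ · cos²(45°) = 0.25 I₀.
Need I₃/I₀ = 0.0625, so cos²(θ − 103°) = 0.0625 / 0.25 = 0.25.
θ − 103° = arccos(√0.25) = 60.0°, giving θ ≈ 103 + 60.0 = 163.0°.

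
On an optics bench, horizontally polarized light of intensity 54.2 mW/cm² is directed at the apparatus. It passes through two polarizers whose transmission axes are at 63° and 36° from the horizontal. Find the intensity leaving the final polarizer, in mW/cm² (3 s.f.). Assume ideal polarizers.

I₁ = 54.2 mW/cm² · cos²(63°) = 11.17 mW/cm².
I₂ = I₁ · cos²(27°) = 11.17 · 0.7939 = 8.869 mW/cm².

I ≈ 8.87 mW/cm²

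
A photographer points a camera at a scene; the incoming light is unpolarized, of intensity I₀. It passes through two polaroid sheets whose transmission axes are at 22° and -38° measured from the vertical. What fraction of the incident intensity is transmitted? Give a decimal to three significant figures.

≈ 0.125 I₀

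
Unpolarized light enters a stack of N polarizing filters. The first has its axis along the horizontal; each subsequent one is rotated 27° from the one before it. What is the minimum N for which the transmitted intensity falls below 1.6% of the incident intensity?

First polarizer halves the unpolarized light: factor 1/2.
Each further stage multiplies by cos²(27°) = 0.7939.
After N polarizers: T = 0.5·0.7939^(N−1). Require T < 0.016 ⇒ N−1 > ln(0.016/0.5)/ln(0.7939) = 14.91, so N−1 ≥ 15 and N = 16.
Check: N=16 gives T = 0.01568 < 0.016; N=15 gives T = 0.01975.

N = 16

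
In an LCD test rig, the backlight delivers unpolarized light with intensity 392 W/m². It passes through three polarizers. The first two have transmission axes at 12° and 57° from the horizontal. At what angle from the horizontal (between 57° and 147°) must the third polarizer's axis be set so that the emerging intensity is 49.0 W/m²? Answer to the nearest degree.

Unpolarized light through the first polarizer → I₁ = ½ I₀, now polarized at 12°.
I₂ = I₁ cos²(57° − 12°) = 0.5 I₀ · cos²(45°) = 0.25 I₀.
Target fraction: 49.0 / 392 W/m² = 0.125 of I₀.
Need I₃/I₀ = 0.125, so cos²(θ − 57°) = 0.125 / 0.25 = 0.5.
θ − 57° = arccos(√0.5) = 45.0°, giving θ ≈ 57 + 45.0 = 102.0°.

θ ≈ 102°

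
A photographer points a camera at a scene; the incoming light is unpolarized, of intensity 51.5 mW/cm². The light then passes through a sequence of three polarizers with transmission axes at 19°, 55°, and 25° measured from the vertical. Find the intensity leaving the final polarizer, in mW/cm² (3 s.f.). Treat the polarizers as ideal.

Unpolarized light through the first polarizer → I₁ = 51.5 mW/cm²/2 = 25.75 mW/cm², polarized at 19°.
I₂ = I₁ · cos²(36°) = 25.75 · 0.6545 = 16.85 mW/cm².
I₃ = I₂ · cos²(30°) = 16.85 · 0.75 = 12.64 mW/cm².

I ≈ 12.6 mW/cm²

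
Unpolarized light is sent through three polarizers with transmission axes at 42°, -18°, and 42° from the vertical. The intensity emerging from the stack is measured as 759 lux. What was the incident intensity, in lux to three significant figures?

I₀ ≈ 2.43e4 lux

Unpolarized light through the first polarizer → I₁ = ½ I₀, now polarized at 42°.
I₂ = I₁ cos²(-18° − 42°) = 0.5 I₀ · cos²(60°) = 0.125 I₀.
I₃ = I₂ cos²(42° + 18°) = 0.125 I₀ · cos²(60°) = 0.03125 I₀.
So 759 lux = 0.03125 I₀, giving I₀ = 759/0.03125 = 2.429e+04 lux.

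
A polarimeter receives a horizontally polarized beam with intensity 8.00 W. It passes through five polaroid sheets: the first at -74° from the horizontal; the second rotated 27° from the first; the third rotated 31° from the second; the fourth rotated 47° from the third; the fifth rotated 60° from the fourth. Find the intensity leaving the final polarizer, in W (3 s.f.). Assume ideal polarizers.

I ≈ 0.0412 W

I₁ = 8.00 W · cos²(74°) = 0.6078 W.
I₂ = I₁ · cos²(27°) = 0.6078 · 0.7939 = 0.4825 W.
I₃ = I₂ · cos²(31°) = 0.4825 · 0.7347 = 0.3545 W.
I₄ = I₃ · cos²(47°) = 0.3545 · 0.4651 = 0.1649 W.
I₅ = I₄ · cos²(60°) = 0.1649 · 0.25 = 0.04123 W.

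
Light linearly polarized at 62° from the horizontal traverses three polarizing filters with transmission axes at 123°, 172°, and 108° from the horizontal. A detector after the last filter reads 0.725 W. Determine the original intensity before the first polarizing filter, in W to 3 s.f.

I₀ ≈ 37.3 W

I₁ = I₀ cos²(123° − 62°) = I₀ cos²(61°) = 0.235 I₀.
I₂ = I₁ cos²(172° − 123°) = 0.235 I₀ · cos²(49°) = 0.1012 I₀.
I₃ = I₂ cos²(108° − 172°) = 0.1012 I₀ · cos²(64°) = 0.01944 I₀.
So 0.725 W = 0.01944 I₀, giving I₀ = 0.725/0.01944 = 37.29 W.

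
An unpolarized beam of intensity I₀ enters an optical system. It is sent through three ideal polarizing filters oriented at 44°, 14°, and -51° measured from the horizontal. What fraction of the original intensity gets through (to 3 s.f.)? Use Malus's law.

≈ 0.0670 I₀

Unpolarized light through the first polarizer → I₁ = ½ I₀, now polarized at 44°.
I₂ = I₁ cos²(14° − 44°) = 0.5 I₀ · cos²(30°) = 0.375 I₀.
I₃ = I₂ cos²(-51° − 14°) = 0.375 I₀ · cos²(65°) = 0.06698 I₀.
Transmitted fraction = 0.06698.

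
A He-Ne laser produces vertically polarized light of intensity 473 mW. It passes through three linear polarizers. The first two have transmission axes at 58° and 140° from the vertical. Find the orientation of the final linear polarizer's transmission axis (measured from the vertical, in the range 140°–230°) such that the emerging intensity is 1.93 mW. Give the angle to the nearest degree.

θ ≈ 170°

By Malus's law, I₁ = I₀ cos²(58° − 0°) = I₀ cos²(58°) = 0.2808 I₀.
I₂ = I₁ cos²(140° − 58°) = 0.2808 I₀ · cos²(82°) = 0.005439 I₀.
Target fraction: 1.93 / 473 mW = 0.00408 of I₀.
Need I₃/I₀ = 0.00408, so cos²(θ − 140°) = 0.00408 / 0.005439 = 0.7502.
θ − 140° = arccos(√0.7502) = 30.0°, giving θ ≈ 140 + 30.0 = 170.0°.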